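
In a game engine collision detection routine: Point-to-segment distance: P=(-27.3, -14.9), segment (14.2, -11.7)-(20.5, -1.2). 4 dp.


Project P onto AB: t = 0 (clamped to [0,1])
Closest point on segment: (14.2, -11.7)
Distance: 41.6232

41.6232


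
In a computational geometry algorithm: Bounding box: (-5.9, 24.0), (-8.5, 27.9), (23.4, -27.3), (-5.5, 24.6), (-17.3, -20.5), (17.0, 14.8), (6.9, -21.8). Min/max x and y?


x range: [-17.3, 23.4]
y range: [-27.3, 27.9]
Bounding box: (-17.3,-27.3) to (23.4,27.9)

(-17.3,-27.3) to (23.4,27.9)


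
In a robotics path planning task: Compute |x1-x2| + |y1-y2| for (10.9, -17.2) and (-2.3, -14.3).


|10.9-(-2.3)| + |(-17.2)-(-14.3)| = 13.2 + 2.9 = 16.1

16.1


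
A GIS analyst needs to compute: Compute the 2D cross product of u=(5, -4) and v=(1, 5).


u x v = u_x*v_y - u_y*v_x = 5*5 - (-4)*1
= 25 - (-4) = 29

29


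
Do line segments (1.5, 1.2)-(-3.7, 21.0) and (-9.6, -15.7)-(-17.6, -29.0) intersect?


Cross products: d1=12.43, d2=-215.13, d3=307.66, d4=535.22
d1*d2 < 0 and d3*d4 < 0? no

No, they don't intersect


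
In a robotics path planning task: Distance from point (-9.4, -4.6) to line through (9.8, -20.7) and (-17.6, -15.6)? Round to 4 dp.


|cross product| = 343.22
|line direction| = sqrt(776.77) = 27.8706
Distance = 343.22/sqrt(776.77) = 12.3148

12.3148


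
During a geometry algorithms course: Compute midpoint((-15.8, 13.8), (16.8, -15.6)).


M = (((-15.8)+16.8)/2, (13.8+(-15.6))/2)
= (0.5, -0.9)

(0.5, -0.9)


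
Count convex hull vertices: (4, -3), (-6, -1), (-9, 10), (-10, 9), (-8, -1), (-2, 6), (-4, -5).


Convex hull vertices (CCW): (-10, 9), (-8, -1), (-4, -5), (4, -3), (-2, 6), (-9, 10)
Count = 6

6


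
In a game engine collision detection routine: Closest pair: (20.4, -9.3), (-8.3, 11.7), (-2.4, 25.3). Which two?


d(P0,P1) = 35.5625, d(P0,P2) = 41.4367, d(P1,P2) = 14.8246
Closest: P1 and P2

Closest pair: (-8.3, 11.7) and (-2.4, 25.3), distance = 14.8246


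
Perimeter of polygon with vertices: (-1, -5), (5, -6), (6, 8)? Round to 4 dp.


Sides: (-1, -5)->(5, -6): sqrt(37) = 6.082763, (5, -6)->(6, 8): sqrt(197) = 14.035669, (6, 8)->(-1, -5): sqrt(218) = 14.764823
Sum = 34.883255
Perimeter = 34.8833

34.8833


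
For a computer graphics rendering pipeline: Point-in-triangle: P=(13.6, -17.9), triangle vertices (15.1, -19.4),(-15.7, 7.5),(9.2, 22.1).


Cross products: AB x AP = -5.85, BC x BP = -1060.24, CA x CP = -53.4
All same sign? yes

Yes, inside


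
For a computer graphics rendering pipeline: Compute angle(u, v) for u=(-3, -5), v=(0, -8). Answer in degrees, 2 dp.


u.v = 40, |u| = sqrt(34) = 5.831, |v| = sqrt(64) = 8
cos(theta) = u.v/(|u||v|) = 40/sqrt(2176) = 0.857493
theta = acos(0.857493) = 30.96 degrees

30.96 degrees


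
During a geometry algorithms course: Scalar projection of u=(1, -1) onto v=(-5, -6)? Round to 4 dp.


u.v = 1, |v| = sqrt(61) = 7.8102
Scalar projection = u.v / |v| = 1 / sqrt(61) = 0.128

0.128


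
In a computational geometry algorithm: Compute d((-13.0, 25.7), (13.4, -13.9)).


dx=26.4, dy=-39.6
d^2 = 26.4^2 + (-39.6)^2 = 2265.12
d = sqrt(2265.12) = 47.5933

47.5933


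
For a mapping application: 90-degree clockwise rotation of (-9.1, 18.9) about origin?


90° CW: (x,y) -> (y, -x)
(-9.1,18.9) -> (18.9, 9.1)

(18.9, 9.1)


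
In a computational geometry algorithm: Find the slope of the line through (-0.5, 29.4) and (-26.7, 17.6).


slope = (y2-y1)/(x2-x1) = (17.6-29.4)/((-26.7)-(-0.5)) = (-11.8)/(-26.2) = 0.4504

0.4504


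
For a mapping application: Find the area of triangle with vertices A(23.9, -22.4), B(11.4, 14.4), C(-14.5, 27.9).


Area = |x_A(y_B-y_C) + x_B(y_C-y_A) + x_C(y_A-y_B)|/2
= |(-322.65) + 573.42 + 533.6|/2
= 784.37/2 = 392.185

392.185


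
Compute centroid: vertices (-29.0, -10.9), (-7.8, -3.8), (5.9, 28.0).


Centroid = ((x_A+x_B+x_C)/3, (y_A+y_B+y_C)/3)
= (((-29)+(-7.8)+5.9)/3, ((-10.9)+(-3.8)+28)/3)
= (-10.3, 4.4333)

(-10.3, 4.4333)


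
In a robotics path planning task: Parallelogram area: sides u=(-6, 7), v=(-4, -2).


|u x v| = |(-6)*(-2) - 7*(-4)|
= |12 - (-28)| = 40

40


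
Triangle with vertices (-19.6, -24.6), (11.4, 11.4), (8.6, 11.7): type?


Side lengths squared: AB^2=2257, BC^2=7.93, CA^2=2112.93
Sorted: [7.93, 2112.93, 2257]
By sides: Scalene, By angles: Obtuse

Scalene, Obtuse


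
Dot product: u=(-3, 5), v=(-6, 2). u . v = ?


u . v = u_x*v_x + u_y*v_y = (-3)*(-6) + 5*2
= 18 + 10 = 28

28


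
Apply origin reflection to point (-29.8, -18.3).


Reflection over origin: (x,y) -> (-x,-y)
(-29.8, -18.3) -> (29.8, 18.3)

(29.8, 18.3)


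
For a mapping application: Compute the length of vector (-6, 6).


|u| = sqrt((-6)^2 + 6^2) = sqrt(72) = 8.4853

8.4853


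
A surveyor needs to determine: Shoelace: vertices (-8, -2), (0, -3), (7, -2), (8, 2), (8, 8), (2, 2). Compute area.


Shoelace sum: ((-8)*(-3) - 0*(-2)) + (0*(-2) - 7*(-3)) + (7*2 - 8*(-2)) + (8*8 - 8*2) + (8*2 - 2*8) + (2*(-2) - (-8)*2)
= 135
Area = |135|/2 = 67.5

67.5


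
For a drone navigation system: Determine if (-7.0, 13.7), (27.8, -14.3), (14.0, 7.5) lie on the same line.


Cross product: (27.8-(-7))*(7.5-13.7) - ((-14.3)-13.7)*(14-(-7))
= 372.24

No, not collinear


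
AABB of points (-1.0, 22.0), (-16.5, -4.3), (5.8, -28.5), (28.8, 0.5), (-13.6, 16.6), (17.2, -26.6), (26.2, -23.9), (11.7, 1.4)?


x range: [-16.5, 28.8]
y range: [-28.5, 22]
Bounding box: (-16.5,-28.5) to (28.8,22)

(-16.5,-28.5) to (28.8,22)


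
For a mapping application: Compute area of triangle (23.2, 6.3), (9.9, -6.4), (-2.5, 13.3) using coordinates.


Area = |x_A(y_B-y_C) + x_B(y_C-y_A) + x_C(y_A-y_B)|/2
= |(-457.04) + 69.3 + (-31.75)|/2
= 419.49/2 = 209.745

209.745


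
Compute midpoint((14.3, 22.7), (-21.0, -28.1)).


M = ((14.3+(-21))/2, (22.7+(-28.1))/2)
= (-3.35, -2.7)

(-3.35, -2.7)


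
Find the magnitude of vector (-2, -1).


|u| = sqrt((-2)^2 + (-1)^2) = sqrt(5) = 2.2361

2.2361


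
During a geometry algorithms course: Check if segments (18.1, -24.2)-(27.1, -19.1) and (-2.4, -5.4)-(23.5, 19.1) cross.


Cross products: d1=-989.17, d2=-1077.58, d3=273.75, d4=362.16
d1*d2 < 0 and d3*d4 < 0? no

No, they don't intersect


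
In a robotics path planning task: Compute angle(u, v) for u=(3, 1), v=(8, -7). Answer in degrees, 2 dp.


u.v = 17, |u| = sqrt(10) = 3.1623, |v| = sqrt(113) = 10.6301
cos(theta) = u.v/(|u||v|) = 17/sqrt(1130) = 0.505719
theta = acos(0.505719) = 59.62 degrees

59.62 degrees


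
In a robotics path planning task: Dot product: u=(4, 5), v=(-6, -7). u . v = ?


u . v = u_x*v_x + u_y*v_y = 4*(-6) + 5*(-7)
= (-24) + (-35) = -59

-59


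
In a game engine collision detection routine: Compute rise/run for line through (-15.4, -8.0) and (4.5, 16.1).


slope = (y2-y1)/(x2-x1) = (16.1-(-8))/(4.5-(-15.4)) = 24.1/19.9 = 1.2111

1.2111


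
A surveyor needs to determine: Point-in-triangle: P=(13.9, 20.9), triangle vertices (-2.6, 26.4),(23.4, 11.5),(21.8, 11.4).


Cross products: AB x AP = 102.85, BC x BP = -15.99, CA x CP = -113.3
All same sign? no

No, outside


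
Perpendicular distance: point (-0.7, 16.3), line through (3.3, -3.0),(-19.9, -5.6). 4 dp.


|cross product| = 458.16
|line direction| = sqrt(545) = 23.3452
Distance = 458.16/sqrt(545) = 19.6254

19.6254


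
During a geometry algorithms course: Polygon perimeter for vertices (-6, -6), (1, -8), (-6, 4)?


Sides: (-6, -6)->(1, -8): sqrt(53) = 7.28011, (1, -8)->(-6, 4): sqrt(193) = 13.892444, (-6, 4)->(-6, -6): sqrt(100) = 10
Sum = 31.172554
Perimeter = 31.1726

31.1726


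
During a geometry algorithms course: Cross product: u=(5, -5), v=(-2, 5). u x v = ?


u x v = u_x*v_y - u_y*v_x = 5*5 - (-5)*(-2)
= 25 - 10 = 15

15


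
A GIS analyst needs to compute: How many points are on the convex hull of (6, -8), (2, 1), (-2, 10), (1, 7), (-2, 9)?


Convex hull vertices (CCW): (-2, 9), (6, -8), (1, 7), (-2, 10)
Count = 4

4


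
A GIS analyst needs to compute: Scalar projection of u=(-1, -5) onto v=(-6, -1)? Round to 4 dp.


u.v = 11, |v| = sqrt(37) = 6.0828
Scalar projection = u.v / |v| = 11 / sqrt(37) = 1.8084

1.8084


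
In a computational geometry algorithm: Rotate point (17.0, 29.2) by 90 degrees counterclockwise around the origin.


90° CCW: (x,y) -> (-y, x)
(17,29.2) -> (-29.2, 17)

(-29.2, 17)


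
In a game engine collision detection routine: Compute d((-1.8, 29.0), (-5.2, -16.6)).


dx=-3.4, dy=-45.6
d^2 = (-3.4)^2 + (-45.6)^2 = 2090.92
d = sqrt(2090.92) = 45.7266

45.7266


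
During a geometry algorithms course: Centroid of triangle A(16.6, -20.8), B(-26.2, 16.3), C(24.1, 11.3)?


Centroid = ((x_A+x_B+x_C)/3, (y_A+y_B+y_C)/3)
= ((16.6+(-26.2)+24.1)/3, ((-20.8)+16.3+11.3)/3)
= (4.8333, 2.2667)

(4.8333, 2.2667)


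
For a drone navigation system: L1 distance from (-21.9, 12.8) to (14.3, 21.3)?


|(-21.9)-14.3| + |12.8-21.3| = 36.2 + 8.5 = 44.7

44.7


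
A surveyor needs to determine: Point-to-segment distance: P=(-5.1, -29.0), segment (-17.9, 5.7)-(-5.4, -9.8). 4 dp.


Project P onto AB: t = 1 (clamped to [0,1])
Closest point on segment: (-5.4, -9.8)
Distance: 19.2023

19.2023


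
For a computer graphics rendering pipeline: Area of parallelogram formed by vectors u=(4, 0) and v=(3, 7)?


|u x v| = |4*7 - 0*3|
= |28 - 0| = 28

28


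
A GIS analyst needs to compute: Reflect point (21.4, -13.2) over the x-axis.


Reflection over x-axis: (x,y) -> (x,-y)
(21.4, -13.2) -> (21.4, 13.2)

(21.4, 13.2)


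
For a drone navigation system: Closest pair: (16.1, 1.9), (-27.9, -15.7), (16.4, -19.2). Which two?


d(P0,P1) = 47.3895, d(P0,P2) = 21.1021, d(P1,P2) = 44.438
Closest: P0 and P2

Closest pair: (16.1, 1.9) and (16.4, -19.2), distance = 21.1021


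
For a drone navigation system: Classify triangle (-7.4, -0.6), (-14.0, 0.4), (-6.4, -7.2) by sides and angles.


Side lengths squared: AB^2=44.56, BC^2=115.52, CA^2=44.56
Sorted: [44.56, 44.56, 115.52]
By sides: Isosceles, By angles: Obtuse

Isosceles, Obtuse


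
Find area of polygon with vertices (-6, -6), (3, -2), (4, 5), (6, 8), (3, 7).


Shoelace sum: ((-6)*(-2) - 3*(-6)) + (3*5 - 4*(-2)) + (4*8 - 6*5) + (6*7 - 3*8) + (3*(-6) - (-6)*7)
= 97
Area = |97|/2 = 48.5

48.5


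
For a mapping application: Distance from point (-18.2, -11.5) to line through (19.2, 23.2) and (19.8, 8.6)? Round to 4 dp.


|cross product| = 566.86
|line direction| = sqrt(213.52) = 14.6123
Distance = 566.86/sqrt(213.52) = 38.7933

38.7933


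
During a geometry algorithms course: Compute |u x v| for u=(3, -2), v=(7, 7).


|u x v| = |3*7 - (-2)*7|
= |21 - (-14)| = 35

35


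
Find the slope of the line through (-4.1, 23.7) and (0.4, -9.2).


slope = (y2-y1)/(x2-x1) = ((-9.2)-23.7)/(0.4-(-4.1)) = (-32.9)/4.5 = -7.3111

-7.3111


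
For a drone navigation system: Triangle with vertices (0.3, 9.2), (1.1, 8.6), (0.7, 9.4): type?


Side lengths squared: AB^2=1, BC^2=0.8, CA^2=0.2
Sorted: [0.2, 0.8, 1]
By sides: Scalene, By angles: Right

Scalene, Right


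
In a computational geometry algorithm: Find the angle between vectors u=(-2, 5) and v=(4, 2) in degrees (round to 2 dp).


u.v = 2, |u| = sqrt(29) = 5.3852, |v| = sqrt(20) = 4.4721
cos(theta) = u.v/(|u||v|) = 2/sqrt(580) = 0.083045
theta = acos(0.083045) = 85.24 degrees

85.24 degrees


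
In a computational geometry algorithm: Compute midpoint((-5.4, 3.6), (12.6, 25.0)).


M = (((-5.4)+12.6)/2, (3.6+25)/2)
= (3.6, 14.3)

(3.6, 14.3)


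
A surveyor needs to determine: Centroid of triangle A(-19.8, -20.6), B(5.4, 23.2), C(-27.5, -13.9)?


Centroid = ((x_A+x_B+x_C)/3, (y_A+y_B+y_C)/3)
= (((-19.8)+5.4+(-27.5))/3, ((-20.6)+23.2+(-13.9))/3)
= (-13.9667, -3.7667)

(-13.9667, -3.7667)


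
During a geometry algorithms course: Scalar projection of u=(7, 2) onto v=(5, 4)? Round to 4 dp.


u.v = 43, |v| = sqrt(41) = 6.4031
Scalar projection = u.v / |v| = 43 / sqrt(41) = 6.7155

6.7155


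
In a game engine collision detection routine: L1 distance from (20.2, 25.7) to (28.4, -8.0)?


|20.2-28.4| + |25.7-(-8)| = 8.2 + 33.7 = 41.9

41.9


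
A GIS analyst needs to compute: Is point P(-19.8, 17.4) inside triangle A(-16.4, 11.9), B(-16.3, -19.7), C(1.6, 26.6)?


Cross products: AB x AP = -106.89, BC x BP = 826.14, CA x CP = -148.98
All same sign? no

No, outside


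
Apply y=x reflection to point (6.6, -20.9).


Reflection over y=x: (x,y) -> (y,x)
(6.6, -20.9) -> (-20.9, 6.6)

(-20.9, 6.6)


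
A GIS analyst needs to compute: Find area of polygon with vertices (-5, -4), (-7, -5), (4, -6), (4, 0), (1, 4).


Shoelace sum: ((-5)*(-5) - (-7)*(-4)) + ((-7)*(-6) - 4*(-5)) + (4*0 - 4*(-6)) + (4*4 - 1*0) + (1*(-4) - (-5)*4)
= 115
Area = |115|/2 = 57.5

57.5


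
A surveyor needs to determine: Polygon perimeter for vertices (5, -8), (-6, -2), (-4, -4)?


Sides: (5, -8)->(-6, -2): sqrt(157) = 12.529964, (-6, -2)->(-4, -4): sqrt(8) = 2.828427, (-4, -4)->(5, -8): sqrt(97) = 9.848858
Sum = 25.207249
Perimeter = 25.2072

25.2072


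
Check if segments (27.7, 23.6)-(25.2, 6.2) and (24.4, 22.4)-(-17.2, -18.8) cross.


Cross products: d1=86.04, d2=706.88, d3=-54.42, d4=-675.26
d1*d2 < 0 and d3*d4 < 0? no

No, they don't intersect


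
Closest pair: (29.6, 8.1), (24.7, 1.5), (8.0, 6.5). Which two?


d(P0,P1) = 8.2201, d(P0,P2) = 21.6592, d(P1,P2) = 17.4324
Closest: P0 and P1

Closest pair: (29.6, 8.1) and (24.7, 1.5), distance = 8.2201


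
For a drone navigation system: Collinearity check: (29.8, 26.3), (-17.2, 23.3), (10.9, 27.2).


Cross product: ((-17.2)-29.8)*(27.2-26.3) - (23.3-26.3)*(10.9-29.8)
= -99

No, not collinear


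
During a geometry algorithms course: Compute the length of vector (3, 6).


|u| = sqrt(3^2 + 6^2) = sqrt(45) = 6.7082

6.7082


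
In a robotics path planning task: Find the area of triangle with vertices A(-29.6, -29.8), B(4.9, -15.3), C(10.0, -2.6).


Area = |x_A(y_B-y_C) + x_B(y_C-y_A) + x_C(y_A-y_B)|/2
= |375.92 + 133.28 + (-145)|/2
= 364.2/2 = 182.1

182.1


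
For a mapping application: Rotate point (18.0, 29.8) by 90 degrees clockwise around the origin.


90° CW: (x,y) -> (y, -x)
(18,29.8) -> (29.8, -18)

(29.8, -18)


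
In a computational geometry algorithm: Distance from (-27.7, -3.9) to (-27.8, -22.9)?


dx=-0.1, dy=-19
d^2 = (-0.1)^2 + (-19)^2 = 361.01
d = sqrt(361.01) = 19.0003

19.0003


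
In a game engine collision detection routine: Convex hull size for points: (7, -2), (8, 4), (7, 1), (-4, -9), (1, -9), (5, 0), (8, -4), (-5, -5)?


Convex hull vertices (CCW): (-5, -5), (-4, -9), (1, -9), (8, -4), (8, 4)
Count = 5

5


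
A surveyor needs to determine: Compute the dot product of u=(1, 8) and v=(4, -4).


u . v = u_x*v_x + u_y*v_y = 1*4 + 8*(-4)
= 4 + (-32) = -28

-28


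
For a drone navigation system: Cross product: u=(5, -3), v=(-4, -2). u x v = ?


u x v = u_x*v_y - u_y*v_x = 5*(-2) - (-3)*(-4)
= (-10) - 12 = -22

-22


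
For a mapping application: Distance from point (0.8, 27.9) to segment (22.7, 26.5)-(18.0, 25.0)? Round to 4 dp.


Project P onto AB: t = 1 (clamped to [0,1])
Closest point on segment: (18, 25)
Distance: 17.4428

17.4428


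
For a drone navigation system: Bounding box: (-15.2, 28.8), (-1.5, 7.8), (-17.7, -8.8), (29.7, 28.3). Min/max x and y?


x range: [-17.7, 29.7]
y range: [-8.8, 28.8]
Bounding box: (-17.7,-8.8) to (29.7,28.8)

(-17.7,-8.8) to (29.7,28.8)


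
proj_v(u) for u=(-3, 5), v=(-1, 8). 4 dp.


u.v = 43, |v| = sqrt(65) = 8.0623
Scalar projection = u.v / |v| = 43 / sqrt(65) = 5.3335

5.3335


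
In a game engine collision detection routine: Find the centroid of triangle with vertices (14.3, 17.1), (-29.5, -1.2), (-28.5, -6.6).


Centroid = ((x_A+x_B+x_C)/3, (y_A+y_B+y_C)/3)
= ((14.3+(-29.5)+(-28.5))/3, (17.1+(-1.2)+(-6.6))/3)
= (-14.5667, 3.1)

(-14.5667, 3.1)


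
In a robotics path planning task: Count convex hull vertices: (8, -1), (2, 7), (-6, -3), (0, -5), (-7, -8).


Convex hull vertices (CCW): (-7, -8), (0, -5), (8, -1), (2, 7), (-6, -3)
Count = 5

5


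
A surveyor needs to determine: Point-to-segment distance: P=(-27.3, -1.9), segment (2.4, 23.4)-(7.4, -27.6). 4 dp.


Project P onto AB: t = 0.4348 (clamped to [0,1])
Closest point on segment: (4.574, 1.2249)
Distance: 32.0268

32.0268


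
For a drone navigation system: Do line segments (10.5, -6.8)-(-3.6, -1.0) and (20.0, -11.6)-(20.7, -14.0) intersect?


Cross products: d1=-19.44, d2=-49.22, d3=12.58, d4=42.36
d1*d2 < 0 and d3*d4 < 0? no

No, they don't intersect


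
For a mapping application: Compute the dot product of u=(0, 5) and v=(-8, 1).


u . v = u_x*v_x + u_y*v_y = 0*(-8) + 5*1
= 0 + 5 = 5

5


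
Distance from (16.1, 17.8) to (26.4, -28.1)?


dx=10.3, dy=-45.9
d^2 = 10.3^2 + (-45.9)^2 = 2212.9
d = sqrt(2212.9) = 47.0415

47.0415


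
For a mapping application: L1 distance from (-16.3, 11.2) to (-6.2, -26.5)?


|(-16.3)-(-6.2)| + |11.2-(-26.5)| = 10.1 + 37.7 = 47.8

47.8


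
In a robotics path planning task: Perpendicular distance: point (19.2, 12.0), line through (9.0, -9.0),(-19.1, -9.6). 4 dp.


|cross product| = 583.98
|line direction| = sqrt(789.97) = 28.1064
Distance = 583.98/sqrt(789.97) = 20.7775

20.7775


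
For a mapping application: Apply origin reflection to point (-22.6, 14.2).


Reflection over origin: (x,y) -> (-x,-y)
(-22.6, 14.2) -> (22.6, -14.2)

(22.6, -14.2)


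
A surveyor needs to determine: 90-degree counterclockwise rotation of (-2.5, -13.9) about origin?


90° CCW: (x,y) -> (-y, x)
(-2.5,-13.9) -> (13.9, -2.5)

(13.9, -2.5)


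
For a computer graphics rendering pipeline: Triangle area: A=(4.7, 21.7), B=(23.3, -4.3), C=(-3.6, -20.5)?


Area = |x_A(y_B-y_C) + x_B(y_C-y_A) + x_C(y_A-y_B)|/2
= |76.14 + (-983.26) + (-93.6)|/2
= 1000.72/2 = 500.36

500.36


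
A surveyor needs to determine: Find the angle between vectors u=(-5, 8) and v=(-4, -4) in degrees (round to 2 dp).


u.v = -12, |u| = sqrt(89) = 9.434, |v| = sqrt(32) = 5.6569
cos(theta) = u.v/(|u||v|) = -12/sqrt(2848) = -0.22486
theta = acos(-0.22486) = 102.99 degrees

102.99 degrees


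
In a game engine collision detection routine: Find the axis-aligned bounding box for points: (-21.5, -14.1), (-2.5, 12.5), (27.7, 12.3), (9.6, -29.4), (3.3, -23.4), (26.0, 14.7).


x range: [-21.5, 27.7]
y range: [-29.4, 14.7]
Bounding box: (-21.5,-29.4) to (27.7,14.7)

(-21.5,-29.4) to (27.7,14.7)


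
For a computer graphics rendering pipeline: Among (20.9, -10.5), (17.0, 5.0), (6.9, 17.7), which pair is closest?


d(P0,P1) = 15.9831, d(P0,P2) = 31.484, d(P1,P2) = 16.2265
Closest: P0 and P1

Closest pair: (20.9, -10.5) and (17.0, 5.0), distance = 15.9831


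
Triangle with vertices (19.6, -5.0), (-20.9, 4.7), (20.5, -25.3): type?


Side lengths squared: AB^2=1734.34, BC^2=2613.96, CA^2=412.9
Sorted: [412.9, 1734.34, 2613.96]
By sides: Scalene, By angles: Obtuse

Scalene, Obtuse


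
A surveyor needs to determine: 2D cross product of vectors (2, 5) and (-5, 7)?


u x v = u_x*v_y - u_y*v_x = 2*7 - 5*(-5)
= 14 - (-25) = 39

39


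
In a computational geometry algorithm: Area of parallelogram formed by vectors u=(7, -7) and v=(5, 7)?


|u x v| = |7*7 - (-7)*5|
= |49 - (-35)| = 84

84


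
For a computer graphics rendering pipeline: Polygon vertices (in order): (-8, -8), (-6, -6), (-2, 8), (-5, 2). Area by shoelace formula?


Shoelace sum: ((-8)*(-6) - (-6)*(-8)) + ((-6)*8 - (-2)*(-6)) + ((-2)*2 - (-5)*8) + ((-5)*(-8) - (-8)*2)
= 32
Area = |32|/2 = 16

16


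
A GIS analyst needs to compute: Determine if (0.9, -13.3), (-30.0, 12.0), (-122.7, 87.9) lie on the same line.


Cross product: ((-30)-0.9)*(87.9-(-13.3)) - (12-(-13.3))*((-122.7)-0.9)
= 0

Yes, collinear


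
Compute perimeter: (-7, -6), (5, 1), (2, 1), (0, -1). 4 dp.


Sides: (-7, -6)->(5, 1): sqrt(193) = 13.892444, (5, 1)->(2, 1): sqrt(9) = 3, (2, 1)->(0, -1): sqrt(8) = 2.828427, (0, -1)->(-7, -6): sqrt(74) = 8.602325
Sum = 28.323196
Perimeter = 28.3232

28.3232


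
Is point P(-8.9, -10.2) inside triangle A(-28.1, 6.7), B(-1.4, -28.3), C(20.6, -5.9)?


Cross products: AB x AP = 220.77, BC x BP = 566.2, CA x CP = 581.11
All same sign? yes

Yes, inside


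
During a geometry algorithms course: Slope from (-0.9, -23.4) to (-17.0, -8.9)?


slope = (y2-y1)/(x2-x1) = ((-8.9)-(-23.4))/((-17)-(-0.9)) = 14.5/(-16.1) = -0.9006

-0.9006


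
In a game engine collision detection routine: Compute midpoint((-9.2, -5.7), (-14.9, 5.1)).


M = (((-9.2)+(-14.9))/2, ((-5.7)+5.1)/2)
= (-12.05, -0.3)

(-12.05, -0.3)


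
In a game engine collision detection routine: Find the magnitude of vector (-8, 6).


|u| = sqrt((-8)^2 + 6^2) = sqrt(100) = 10

10


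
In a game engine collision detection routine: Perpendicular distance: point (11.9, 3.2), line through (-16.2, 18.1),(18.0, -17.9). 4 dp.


|cross product| = 502.02
|line direction| = sqrt(2465.64) = 49.6552
Distance = 502.02/sqrt(2465.64) = 10.1101

10.1101


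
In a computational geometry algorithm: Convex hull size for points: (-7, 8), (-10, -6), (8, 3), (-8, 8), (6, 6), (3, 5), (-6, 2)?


Convex hull vertices (CCW): (-10, -6), (8, 3), (6, 6), (-7, 8), (-8, 8)
Count = 5

5


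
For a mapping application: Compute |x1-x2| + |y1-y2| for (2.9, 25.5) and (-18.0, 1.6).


|2.9-(-18)| + |25.5-1.6| = 20.9 + 23.9 = 44.8

44.8


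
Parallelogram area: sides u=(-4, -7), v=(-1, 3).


|u x v| = |(-4)*3 - (-7)*(-1)|
= |(-12) - 7| = 19

19


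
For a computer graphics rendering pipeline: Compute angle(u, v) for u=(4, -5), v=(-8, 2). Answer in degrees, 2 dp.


u.v = -42, |u| = sqrt(41) = 6.4031, |v| = sqrt(68) = 8.2462
cos(theta) = u.v/(|u||v|) = -42/sqrt(2788) = -0.795432
theta = acos(-0.795432) = 142.7 degrees

142.7 degrees


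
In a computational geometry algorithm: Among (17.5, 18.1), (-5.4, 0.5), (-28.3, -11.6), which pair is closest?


d(P0,P1) = 28.882, d(P0,P2) = 54.5869, d(P1,P2) = 25.9002
Closest: P1 and P2

Closest pair: (-5.4, 0.5) and (-28.3, -11.6), distance = 25.9002


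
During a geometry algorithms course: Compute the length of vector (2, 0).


|u| = sqrt(2^2 + 0^2) = sqrt(4) = 2

2


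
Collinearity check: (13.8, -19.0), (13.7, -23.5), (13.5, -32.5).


Cross product: (13.7-13.8)*((-32.5)-(-19)) - ((-23.5)-(-19))*(13.5-13.8)
= 0

Yes, collinear


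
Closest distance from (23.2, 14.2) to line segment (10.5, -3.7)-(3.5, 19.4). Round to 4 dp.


Project P onto AB: t = 0.5571 (clamped to [0,1])
Closest point on segment: (6.6001, 9.1697)
Distance: 17.3453

17.3453


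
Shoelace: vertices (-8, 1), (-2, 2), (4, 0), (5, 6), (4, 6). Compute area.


Shoelace sum: ((-8)*2 - (-2)*1) + ((-2)*0 - 4*2) + (4*6 - 5*0) + (5*6 - 4*6) + (4*1 - (-8)*6)
= 60
Area = |60|/2 = 30

30


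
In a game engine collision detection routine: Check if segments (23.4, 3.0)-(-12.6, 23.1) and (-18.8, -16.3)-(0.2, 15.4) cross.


Cross products: d1=-971.04, d2=552.06, d3=1543.02, d4=19.92
d1*d2 < 0 and d3*d4 < 0? no

No, they don't intersect


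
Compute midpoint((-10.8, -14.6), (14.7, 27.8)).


M = (((-10.8)+14.7)/2, ((-14.6)+27.8)/2)
= (1.95, 6.6)

(1.95, 6.6)


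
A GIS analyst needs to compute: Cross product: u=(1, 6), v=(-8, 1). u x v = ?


u x v = u_x*v_y - u_y*v_x = 1*1 - 6*(-8)
= 1 - (-48) = 49

49


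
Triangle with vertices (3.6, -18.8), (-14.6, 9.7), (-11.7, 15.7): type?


Side lengths squared: AB^2=1143.49, BC^2=44.41, CA^2=1424.34
Sorted: [44.41, 1143.49, 1424.34]
By sides: Scalene, By angles: Obtuse

Scalene, Obtuse


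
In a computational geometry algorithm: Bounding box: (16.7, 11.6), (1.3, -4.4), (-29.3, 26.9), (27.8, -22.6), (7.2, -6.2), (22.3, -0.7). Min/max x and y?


x range: [-29.3, 27.8]
y range: [-22.6, 26.9]
Bounding box: (-29.3,-22.6) to (27.8,26.9)

(-29.3,-22.6) to (27.8,26.9)


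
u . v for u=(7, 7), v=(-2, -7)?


u . v = u_x*v_x + u_y*v_y = 7*(-2) + 7*(-7)
= (-14) + (-49) = -63

-63


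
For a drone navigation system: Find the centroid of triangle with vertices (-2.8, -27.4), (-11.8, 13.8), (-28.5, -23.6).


Centroid = ((x_A+x_B+x_C)/3, (y_A+y_B+y_C)/3)
= (((-2.8)+(-11.8)+(-28.5))/3, ((-27.4)+13.8+(-23.6))/3)
= (-14.3667, -12.4)

(-14.3667, -12.4)


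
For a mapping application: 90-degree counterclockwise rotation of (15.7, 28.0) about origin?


90° CCW: (x,y) -> (-y, x)
(15.7,28) -> (-28, 15.7)

(-28, 15.7)


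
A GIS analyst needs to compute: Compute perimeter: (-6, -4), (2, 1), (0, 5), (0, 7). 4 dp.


Sides: (-6, -4)->(2, 1): sqrt(89) = 9.433981, (2, 1)->(0, 5): sqrt(20) = 4.472136, (0, 5)->(0, 7): sqrt(4) = 2, (0, 7)->(-6, -4): sqrt(157) = 12.529964
Sum = 28.436081
Perimeter = 28.4361

28.4361


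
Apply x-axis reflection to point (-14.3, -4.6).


Reflection over x-axis: (x,y) -> (x,-y)
(-14.3, -4.6) -> (-14.3, 4.6)

(-14.3, 4.6)


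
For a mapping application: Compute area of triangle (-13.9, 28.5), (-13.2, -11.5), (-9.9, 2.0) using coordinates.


Area = |x_A(y_B-y_C) + x_B(y_C-y_A) + x_C(y_A-y_B)|/2
= |187.65 + 349.8 + (-396)|/2
= 141.45/2 = 70.725

70.725


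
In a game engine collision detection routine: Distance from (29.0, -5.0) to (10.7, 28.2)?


dx=-18.3, dy=33.2
d^2 = (-18.3)^2 + 33.2^2 = 1437.13
d = sqrt(1437.13) = 37.9095

37.9095


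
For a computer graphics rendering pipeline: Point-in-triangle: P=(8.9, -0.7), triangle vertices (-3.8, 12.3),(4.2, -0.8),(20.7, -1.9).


Cross products: AB x AP = 62.37, BC x BP = 6.82, CA x CP = 138.16
All same sign? yes

Yes, inside


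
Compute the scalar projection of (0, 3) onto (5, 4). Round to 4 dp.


u.v = 12, |v| = sqrt(41) = 6.4031
Scalar projection = u.v / |v| = 12 / sqrt(41) = 1.8741

1.8741


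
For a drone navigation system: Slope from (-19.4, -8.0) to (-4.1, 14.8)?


slope = (y2-y1)/(x2-x1) = (14.8-(-8))/((-4.1)-(-19.4)) = 22.8/15.3 = 1.4902

1.4902


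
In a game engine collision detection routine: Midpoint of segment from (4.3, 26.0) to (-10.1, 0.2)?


M = ((4.3+(-10.1))/2, (26+0.2)/2)
= (-2.9, 13.1)

(-2.9, 13.1)


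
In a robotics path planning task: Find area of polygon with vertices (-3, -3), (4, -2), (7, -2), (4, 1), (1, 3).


Shoelace sum: ((-3)*(-2) - 4*(-3)) + (4*(-2) - 7*(-2)) + (7*1 - 4*(-2)) + (4*3 - 1*1) + (1*(-3) - (-3)*3)
= 56
Area = |56|/2 = 28

28


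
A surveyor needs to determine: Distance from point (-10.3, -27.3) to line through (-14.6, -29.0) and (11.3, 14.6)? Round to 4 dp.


|cross product| = 143.45
|line direction| = sqrt(2571.77) = 50.7126
Distance = 143.45/sqrt(2571.77) = 2.8287

2.8287


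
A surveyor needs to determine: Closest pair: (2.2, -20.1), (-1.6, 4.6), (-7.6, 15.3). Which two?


d(P0,P1) = 24.9906, d(P0,P2) = 36.7315, d(P1,P2) = 12.2674
Closest: P1 and P2

Closest pair: (-1.6, 4.6) and (-7.6, 15.3), distance = 12.2674


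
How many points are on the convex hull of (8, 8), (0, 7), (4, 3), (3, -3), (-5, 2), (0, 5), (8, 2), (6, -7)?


Convex hull vertices (CCW): (-5, 2), (6, -7), (8, 2), (8, 8), (0, 7)
Count = 5

5


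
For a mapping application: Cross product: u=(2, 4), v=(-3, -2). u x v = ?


u x v = u_x*v_y - u_y*v_x = 2*(-2) - 4*(-3)
= (-4) - (-12) = 8

8


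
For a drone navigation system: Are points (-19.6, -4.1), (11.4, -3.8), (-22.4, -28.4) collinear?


Cross product: (11.4-(-19.6))*((-28.4)-(-4.1)) - ((-3.8)-(-4.1))*((-22.4)-(-19.6))
= -752.46

No, not collinear


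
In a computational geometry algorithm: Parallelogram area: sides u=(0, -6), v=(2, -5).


|u x v| = |0*(-5) - (-6)*2|
= |0 - (-12)| = 12

12


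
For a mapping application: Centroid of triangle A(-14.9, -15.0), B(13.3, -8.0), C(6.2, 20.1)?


Centroid = ((x_A+x_B+x_C)/3, (y_A+y_B+y_C)/3)
= (((-14.9)+13.3+6.2)/3, ((-15)+(-8)+20.1)/3)
= (1.5333, -0.9667)

(1.5333, -0.9667)


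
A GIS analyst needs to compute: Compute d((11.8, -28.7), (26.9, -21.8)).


dx=15.1, dy=6.9
d^2 = 15.1^2 + 6.9^2 = 275.62
d = sqrt(275.62) = 16.6018

16.6018


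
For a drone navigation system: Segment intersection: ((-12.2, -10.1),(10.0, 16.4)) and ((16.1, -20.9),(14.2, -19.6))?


Cross products: d1=16.27, d2=-62.94, d3=-989.71, d4=-910.5
d1*d2 < 0 and d3*d4 < 0? no

No, they don't intersect


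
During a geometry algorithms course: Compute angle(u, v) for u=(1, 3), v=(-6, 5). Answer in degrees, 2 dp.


u.v = 9, |u| = sqrt(10) = 3.1623, |v| = sqrt(61) = 7.8102
cos(theta) = u.v/(|u||v|) = 9/sqrt(610) = 0.364399
theta = acos(0.364399) = 68.63 degrees

68.63 degrees


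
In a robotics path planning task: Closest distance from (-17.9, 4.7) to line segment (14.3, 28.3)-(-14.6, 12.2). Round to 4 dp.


Project P onto AB: t = 1 (clamped to [0,1])
Closest point on segment: (-14.6, 12.2)
Distance: 8.1939

8.1939


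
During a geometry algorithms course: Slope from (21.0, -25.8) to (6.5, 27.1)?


slope = (y2-y1)/(x2-x1) = (27.1-(-25.8))/(6.5-21) = 52.9/(-14.5) = -3.6483

-3.6483


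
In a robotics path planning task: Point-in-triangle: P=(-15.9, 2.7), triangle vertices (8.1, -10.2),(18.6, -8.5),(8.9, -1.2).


Cross products: AB x AP = 176.25, BC x BP = 143.21, CA x CP = -226.32
All same sign? no

No, outside


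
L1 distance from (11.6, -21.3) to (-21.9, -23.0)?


|11.6-(-21.9)| + |(-21.3)-(-23)| = 33.5 + 1.7 = 35.2

35.2


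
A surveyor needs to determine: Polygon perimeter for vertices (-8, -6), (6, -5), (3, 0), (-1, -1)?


Sides: (-8, -6)->(6, -5): sqrt(197) = 14.035669, (6, -5)->(3, 0): sqrt(34) = 5.830952, (3, 0)->(-1, -1): sqrt(17) = 4.123106, (-1, -1)->(-8, -6): sqrt(74) = 8.602325
Sum = 32.592052
Perimeter = 32.5921

32.5921


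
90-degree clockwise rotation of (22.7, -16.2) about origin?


90° CW: (x,y) -> (y, -x)
(22.7,-16.2) -> (-16.2, -22.7)

(-16.2, -22.7)


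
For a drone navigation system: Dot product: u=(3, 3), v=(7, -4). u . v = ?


u . v = u_x*v_x + u_y*v_y = 3*7 + 3*(-4)
= 21 + (-12) = 9

9


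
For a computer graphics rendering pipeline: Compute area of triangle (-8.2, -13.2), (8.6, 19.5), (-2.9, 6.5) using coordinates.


Area = |x_A(y_B-y_C) + x_B(y_C-y_A) + x_C(y_A-y_B)|/2
= |(-106.6) + 169.42 + 94.83|/2
= 157.65/2 = 78.825

78.825


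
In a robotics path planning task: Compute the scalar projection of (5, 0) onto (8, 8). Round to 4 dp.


u.v = 40, |v| = sqrt(128) = 11.3137
Scalar projection = u.v / |v| = 40 / sqrt(128) = 3.5355

3.5355


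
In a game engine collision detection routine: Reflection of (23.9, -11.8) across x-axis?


Reflection over x-axis: (x,y) -> (x,-y)
(23.9, -11.8) -> (23.9, 11.8)

(23.9, 11.8)


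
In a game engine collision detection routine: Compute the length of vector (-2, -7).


|u| = sqrt((-2)^2 + (-7)^2) = sqrt(53) = 7.2801

7.2801


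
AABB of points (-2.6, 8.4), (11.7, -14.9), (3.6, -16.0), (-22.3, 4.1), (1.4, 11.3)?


x range: [-22.3, 11.7]
y range: [-16, 11.3]
Bounding box: (-22.3,-16) to (11.7,11.3)

(-22.3,-16) to (11.7,11.3)


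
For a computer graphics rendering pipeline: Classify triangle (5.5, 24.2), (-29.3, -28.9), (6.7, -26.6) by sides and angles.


Side lengths squared: AB^2=4030.65, BC^2=1301.29, CA^2=2582.08
Sorted: [1301.29, 2582.08, 4030.65]
By sides: Scalene, By angles: Obtuse

Scalene, Obtuse


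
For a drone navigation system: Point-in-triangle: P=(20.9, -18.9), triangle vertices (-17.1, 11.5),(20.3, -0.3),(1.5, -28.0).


Cross products: AB x AP = -688.56, BC x BP = 366.3, CA x CP = -935.56
All same sign? no

No, outside


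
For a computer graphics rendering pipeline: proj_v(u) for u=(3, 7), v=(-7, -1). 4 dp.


u.v = -28, |v| = sqrt(50) = 7.0711
Scalar projection = u.v / |v| = -28 / sqrt(50) = -3.9598

-3.9598


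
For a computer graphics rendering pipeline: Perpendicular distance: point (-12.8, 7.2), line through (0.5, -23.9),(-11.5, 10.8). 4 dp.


|cross product| = 88.31
|line direction| = sqrt(1348.09) = 36.7163
Distance = 88.31/sqrt(1348.09) = 2.4052

2.4052


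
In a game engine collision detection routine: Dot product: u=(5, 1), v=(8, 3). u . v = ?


u . v = u_x*v_x + u_y*v_y = 5*8 + 1*3
= 40 + 3 = 43

43


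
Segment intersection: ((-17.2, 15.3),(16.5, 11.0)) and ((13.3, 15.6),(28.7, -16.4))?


Cross products: d1=-980.62, d2=31.56, d3=141.26, d4=-870.92
d1*d2 < 0 and d3*d4 < 0? yes

Yes, they intersect


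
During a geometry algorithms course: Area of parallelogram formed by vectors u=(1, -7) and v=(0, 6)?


|u x v| = |1*6 - (-7)*0|
= |6 - 0| = 6

6


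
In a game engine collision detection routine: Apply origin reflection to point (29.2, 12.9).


Reflection over origin: (x,y) -> (-x,-y)
(29.2, 12.9) -> (-29.2, -12.9)

(-29.2, -12.9)


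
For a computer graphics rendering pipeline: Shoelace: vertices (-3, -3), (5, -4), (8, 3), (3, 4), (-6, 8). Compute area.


Shoelace sum: ((-3)*(-4) - 5*(-3)) + (5*3 - 8*(-4)) + (8*4 - 3*3) + (3*8 - (-6)*4) + ((-6)*(-3) - (-3)*8)
= 187
Area = |187|/2 = 93.5

93.5


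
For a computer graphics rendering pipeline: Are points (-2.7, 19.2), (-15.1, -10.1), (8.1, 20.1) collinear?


Cross product: ((-15.1)-(-2.7))*(20.1-19.2) - ((-10.1)-19.2)*(8.1-(-2.7))
= 305.28

No, not collinear


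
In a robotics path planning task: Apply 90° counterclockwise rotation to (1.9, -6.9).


90° CCW: (x,y) -> (-y, x)
(1.9,-6.9) -> (6.9, 1.9)

(6.9, 1.9)


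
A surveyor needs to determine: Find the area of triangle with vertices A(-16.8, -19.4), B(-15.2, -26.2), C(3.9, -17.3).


Area = |x_A(y_B-y_C) + x_B(y_C-y_A) + x_C(y_A-y_B)|/2
= |149.52 + (-31.92) + 26.52|/2
= 144.12/2 = 72.06

72.06


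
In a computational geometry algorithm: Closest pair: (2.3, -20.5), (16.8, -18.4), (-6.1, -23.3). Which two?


d(P0,P1) = 14.6513, d(P0,P2) = 8.8544, d(P1,P2) = 23.4184
Closest: P0 and P2

Closest pair: (2.3, -20.5) and (-6.1, -23.3), distance = 8.8544


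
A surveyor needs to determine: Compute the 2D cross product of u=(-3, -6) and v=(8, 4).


u x v = u_x*v_y - u_y*v_x = (-3)*4 - (-6)*8
= (-12) - (-48) = 36

36


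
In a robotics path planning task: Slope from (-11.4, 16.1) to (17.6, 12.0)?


slope = (y2-y1)/(x2-x1) = (12-16.1)/(17.6-(-11.4)) = (-4.1)/29 = -0.1414

-0.1414


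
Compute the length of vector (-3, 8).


|u| = sqrt((-3)^2 + 8^2) = sqrt(73) = 8.544

8.544


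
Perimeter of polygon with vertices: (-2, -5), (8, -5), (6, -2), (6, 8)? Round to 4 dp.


Sides: (-2, -5)->(8, -5): sqrt(100) = 10, (8, -5)->(6, -2): sqrt(13) = 3.605551, (6, -2)->(6, 8): sqrt(100) = 10, (6, 8)->(-2, -5): sqrt(233) = 15.264338
Sum = 38.869889
Perimeter = 38.8699

38.8699


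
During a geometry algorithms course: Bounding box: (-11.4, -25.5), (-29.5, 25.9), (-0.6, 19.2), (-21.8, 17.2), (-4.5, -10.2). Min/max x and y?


x range: [-29.5, -0.6]
y range: [-25.5, 25.9]
Bounding box: (-29.5,-25.5) to (-0.6,25.9)

(-29.5,-25.5) to (-0.6,25.9)


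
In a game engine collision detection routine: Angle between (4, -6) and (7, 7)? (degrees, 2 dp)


u.v = -14, |u| = sqrt(52) = 7.2111, |v| = sqrt(98) = 9.8995
cos(theta) = u.v/(|u||v|) = -14/sqrt(5096) = -0.196116
theta = acos(-0.196116) = 101.31 degrees

101.31 degrees


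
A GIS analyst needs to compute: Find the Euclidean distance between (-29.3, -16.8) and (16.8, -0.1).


dx=46.1, dy=16.7
d^2 = 46.1^2 + 16.7^2 = 2404.1
d = sqrt(2404.1) = 49.0316

49.0316


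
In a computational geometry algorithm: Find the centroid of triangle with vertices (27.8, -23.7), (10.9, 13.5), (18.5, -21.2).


Centroid = ((x_A+x_B+x_C)/3, (y_A+y_B+y_C)/3)
= ((27.8+10.9+18.5)/3, ((-23.7)+13.5+(-21.2))/3)
= (19.0667, -10.4667)

(19.0667, -10.4667)


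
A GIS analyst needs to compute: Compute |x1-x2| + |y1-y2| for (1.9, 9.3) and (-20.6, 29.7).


|1.9-(-20.6)| + |9.3-29.7| = 22.5 + 20.4 = 42.9

42.9


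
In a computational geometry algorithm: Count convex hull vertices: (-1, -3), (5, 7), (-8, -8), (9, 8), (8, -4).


Convex hull vertices (CCW): (-8, -8), (8, -4), (9, 8), (5, 7)
Count = 4

4


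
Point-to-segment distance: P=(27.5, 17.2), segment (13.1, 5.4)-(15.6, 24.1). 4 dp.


Project P onto AB: t = 0.7211 (clamped to [0,1])
Closest point on segment: (14.9027, 18.8841)
Distance: 12.7094

12.7094


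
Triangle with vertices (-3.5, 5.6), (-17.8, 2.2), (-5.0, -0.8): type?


Side lengths squared: AB^2=216.05, BC^2=172.84, CA^2=43.21
Sorted: [43.21, 172.84, 216.05]
By sides: Scalene, By angles: Right

Scalene, Right


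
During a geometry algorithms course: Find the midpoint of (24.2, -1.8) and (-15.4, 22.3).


M = ((24.2+(-15.4))/2, ((-1.8)+22.3)/2)
= (4.4, 10.25)

(4.4, 10.25)


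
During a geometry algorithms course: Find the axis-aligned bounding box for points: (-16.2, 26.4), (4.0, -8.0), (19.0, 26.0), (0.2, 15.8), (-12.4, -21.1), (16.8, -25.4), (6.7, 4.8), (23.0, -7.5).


x range: [-16.2, 23]
y range: [-25.4, 26.4]
Bounding box: (-16.2,-25.4) to (23,26.4)

(-16.2,-25.4) to (23,26.4)


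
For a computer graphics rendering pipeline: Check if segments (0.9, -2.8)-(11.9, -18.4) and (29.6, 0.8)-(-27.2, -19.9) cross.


Cross products: d1=-389.61, d2=724.17, d3=487.32, d4=-626.46
d1*d2 < 0 and d3*d4 < 0? yes

Yes, they intersect


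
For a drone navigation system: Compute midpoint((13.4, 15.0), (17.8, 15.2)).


M = ((13.4+17.8)/2, (15+15.2)/2)
= (15.6, 15.1)

(15.6, 15.1)


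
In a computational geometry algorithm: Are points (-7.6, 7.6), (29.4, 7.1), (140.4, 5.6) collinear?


Cross product: (29.4-(-7.6))*(5.6-7.6) - (7.1-7.6)*(140.4-(-7.6))
= 0

Yes, collinear


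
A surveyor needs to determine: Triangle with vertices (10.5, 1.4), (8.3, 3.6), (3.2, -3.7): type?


Side lengths squared: AB^2=9.68, BC^2=79.3, CA^2=79.3
Sorted: [9.68, 79.3, 79.3]
By sides: Isosceles, By angles: Acute

Isosceles, Acute


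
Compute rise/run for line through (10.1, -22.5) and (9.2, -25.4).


slope = (y2-y1)/(x2-x1) = ((-25.4)-(-22.5))/(9.2-10.1) = (-2.9)/(-0.9) = 3.2222

3.2222


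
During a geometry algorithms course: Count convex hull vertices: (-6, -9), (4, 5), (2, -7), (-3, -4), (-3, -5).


Convex hull vertices (CCW): (-6, -9), (2, -7), (4, 5), (-3, -4)
Count = 4

4


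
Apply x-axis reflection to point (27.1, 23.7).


Reflection over x-axis: (x,y) -> (x,-y)
(27.1, 23.7) -> (27.1, -23.7)

(27.1, -23.7)


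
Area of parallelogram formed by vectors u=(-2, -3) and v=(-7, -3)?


|u x v| = |(-2)*(-3) - (-3)*(-7)|
= |6 - 21| = 15

15


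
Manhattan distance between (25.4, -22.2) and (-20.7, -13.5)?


|25.4-(-20.7)| + |(-22.2)-(-13.5)| = 46.1 + 8.7 = 54.8

54.8


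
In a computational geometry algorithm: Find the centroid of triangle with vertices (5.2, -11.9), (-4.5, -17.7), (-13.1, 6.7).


Centroid = ((x_A+x_B+x_C)/3, (y_A+y_B+y_C)/3)
= ((5.2+(-4.5)+(-13.1))/3, ((-11.9)+(-17.7)+6.7)/3)
= (-4.1333, -7.6333)

(-4.1333, -7.6333)


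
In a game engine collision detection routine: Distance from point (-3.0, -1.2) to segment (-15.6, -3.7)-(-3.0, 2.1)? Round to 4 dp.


Project P onto AB: t = 0.9005 (clamped to [0,1])
Closest point on segment: (-4.2535, 1.523)
Distance: 2.9977

2.9977


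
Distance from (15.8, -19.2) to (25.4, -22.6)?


dx=9.6, dy=-3.4
d^2 = 9.6^2 + (-3.4)^2 = 103.72
d = sqrt(103.72) = 10.1843

10.1843


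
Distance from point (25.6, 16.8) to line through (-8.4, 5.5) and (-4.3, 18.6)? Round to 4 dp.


|cross product| = 399.07
|line direction| = sqrt(188.42) = 13.7266
Distance = 399.07/sqrt(188.42) = 29.0727

29.0727


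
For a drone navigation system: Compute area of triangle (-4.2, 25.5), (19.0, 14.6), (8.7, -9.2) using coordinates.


Area = |x_A(y_B-y_C) + x_B(y_C-y_A) + x_C(y_A-y_B)|/2
= |(-99.96) + (-659.3) + 94.83|/2
= 664.43/2 = 332.215

332.215
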